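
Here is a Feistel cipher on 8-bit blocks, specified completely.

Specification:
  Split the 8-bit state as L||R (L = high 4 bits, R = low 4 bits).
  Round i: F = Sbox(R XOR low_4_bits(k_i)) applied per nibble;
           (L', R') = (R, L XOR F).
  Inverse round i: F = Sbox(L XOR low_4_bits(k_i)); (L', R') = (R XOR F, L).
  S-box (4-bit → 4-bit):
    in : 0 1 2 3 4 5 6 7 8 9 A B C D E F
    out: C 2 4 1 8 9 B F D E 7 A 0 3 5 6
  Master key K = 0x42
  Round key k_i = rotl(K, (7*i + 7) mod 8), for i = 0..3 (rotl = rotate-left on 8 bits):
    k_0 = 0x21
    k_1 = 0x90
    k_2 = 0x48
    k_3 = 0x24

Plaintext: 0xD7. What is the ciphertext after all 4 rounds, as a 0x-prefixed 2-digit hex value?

s_0 = plaintext = 0xD7
s_1 = Round(s_0, k_0) = 0x76
s_2 = Round(s_1, k_1) = 0x6C
s_3 = Round(s_2, k_2) = 0xCE
s_4 = Round(s_3, k_3) = 0xEB

0xEB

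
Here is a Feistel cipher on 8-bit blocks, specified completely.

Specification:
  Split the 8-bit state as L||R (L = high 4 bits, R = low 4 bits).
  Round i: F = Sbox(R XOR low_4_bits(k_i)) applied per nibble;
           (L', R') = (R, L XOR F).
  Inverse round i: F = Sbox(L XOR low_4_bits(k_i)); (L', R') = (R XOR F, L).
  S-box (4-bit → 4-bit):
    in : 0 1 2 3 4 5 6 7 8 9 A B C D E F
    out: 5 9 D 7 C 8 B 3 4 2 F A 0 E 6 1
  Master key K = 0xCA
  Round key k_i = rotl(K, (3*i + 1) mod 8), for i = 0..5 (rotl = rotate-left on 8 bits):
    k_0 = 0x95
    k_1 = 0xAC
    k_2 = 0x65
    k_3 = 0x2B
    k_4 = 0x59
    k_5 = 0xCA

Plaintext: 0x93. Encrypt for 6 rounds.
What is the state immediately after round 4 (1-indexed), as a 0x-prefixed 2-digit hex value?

0x75

s_0 = plaintext = 0x93
s_1 = Round(s_0, k_0) = 0x32
s_2 = Round(s_1, k_1) = 0x25
s_3 = Round(s_2, k_2) = 0x57
s_4 = Round(s_3, k_3) = 0x75
s_5 = Round(s_4, k_4) = 0x57
s_6 = Round(s_5, k_5) = 0x7B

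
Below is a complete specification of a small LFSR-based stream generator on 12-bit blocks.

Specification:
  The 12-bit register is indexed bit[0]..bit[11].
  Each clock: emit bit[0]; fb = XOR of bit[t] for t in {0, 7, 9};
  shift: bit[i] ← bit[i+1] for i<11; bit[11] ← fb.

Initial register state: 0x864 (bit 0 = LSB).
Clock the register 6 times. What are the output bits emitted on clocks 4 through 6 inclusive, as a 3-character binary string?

001

reg_0 = 0x864
clock 1: out=0, reg = 0x432
clock 2: out=0, reg = 0x219
clock 3: out=1, reg = 0x10C
clock 4: out=0, reg = 0x086
clock 5: out=0, reg = 0x843
clock 6: out=1, reg = 0xC21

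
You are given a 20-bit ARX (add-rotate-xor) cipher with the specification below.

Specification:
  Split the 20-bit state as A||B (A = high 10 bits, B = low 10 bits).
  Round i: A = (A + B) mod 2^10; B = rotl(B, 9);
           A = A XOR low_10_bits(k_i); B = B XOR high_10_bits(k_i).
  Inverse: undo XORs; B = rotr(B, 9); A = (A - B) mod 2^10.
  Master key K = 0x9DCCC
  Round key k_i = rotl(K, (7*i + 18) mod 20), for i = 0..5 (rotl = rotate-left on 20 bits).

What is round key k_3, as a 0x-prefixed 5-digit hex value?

K = 0x9DCCC
k_0 = rotl(K, (7*0+18) mod 20) = rotl(K, 18) = 0x27733
k_1 = rotl(K, (7*1+18) mod 20) = rotl(K, 5) = 0xB9993
k_2 = rotl(K, (7*2+18) mod 20) = rotl(K, 12) = 0xCC9DC
k_3 = rotl(K, (7*3+18) mod 20) = rotl(K, 19) = 0x4EE66

0x4EE66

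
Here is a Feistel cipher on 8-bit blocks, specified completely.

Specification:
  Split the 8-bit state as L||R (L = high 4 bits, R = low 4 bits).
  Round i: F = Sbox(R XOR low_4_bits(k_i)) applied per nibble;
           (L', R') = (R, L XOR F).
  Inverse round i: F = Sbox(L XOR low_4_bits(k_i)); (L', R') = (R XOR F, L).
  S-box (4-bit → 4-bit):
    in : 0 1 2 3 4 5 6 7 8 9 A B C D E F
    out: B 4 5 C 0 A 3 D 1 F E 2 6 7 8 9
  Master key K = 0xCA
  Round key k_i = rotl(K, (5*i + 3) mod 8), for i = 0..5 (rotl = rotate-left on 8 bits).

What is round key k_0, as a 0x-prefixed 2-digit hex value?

K = 0xCA
k_0 = rotl(K, (5*0+3) mod 8) = rotl(K, 3) = 0x56

0x56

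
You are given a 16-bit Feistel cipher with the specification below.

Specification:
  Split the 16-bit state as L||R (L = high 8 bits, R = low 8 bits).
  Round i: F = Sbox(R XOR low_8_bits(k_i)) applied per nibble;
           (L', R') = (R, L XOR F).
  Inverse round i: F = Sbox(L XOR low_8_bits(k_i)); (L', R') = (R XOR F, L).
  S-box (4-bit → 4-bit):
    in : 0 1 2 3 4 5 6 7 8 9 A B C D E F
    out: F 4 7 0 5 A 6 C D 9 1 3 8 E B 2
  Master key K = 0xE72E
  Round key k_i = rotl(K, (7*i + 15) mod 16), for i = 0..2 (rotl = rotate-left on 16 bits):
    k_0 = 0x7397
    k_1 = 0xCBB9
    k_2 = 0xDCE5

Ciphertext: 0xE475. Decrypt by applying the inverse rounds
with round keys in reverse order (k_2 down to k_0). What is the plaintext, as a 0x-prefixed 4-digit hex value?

s_0 = ciphertext = 0xE475
s_1 = InvRound(s_0, k_2) = 0x81E4
s_2 = InvRound(s_1, k_1) = 0xE981
s_3 = InvRound(s_2, k_0) = 0x4AE9

0x4AE9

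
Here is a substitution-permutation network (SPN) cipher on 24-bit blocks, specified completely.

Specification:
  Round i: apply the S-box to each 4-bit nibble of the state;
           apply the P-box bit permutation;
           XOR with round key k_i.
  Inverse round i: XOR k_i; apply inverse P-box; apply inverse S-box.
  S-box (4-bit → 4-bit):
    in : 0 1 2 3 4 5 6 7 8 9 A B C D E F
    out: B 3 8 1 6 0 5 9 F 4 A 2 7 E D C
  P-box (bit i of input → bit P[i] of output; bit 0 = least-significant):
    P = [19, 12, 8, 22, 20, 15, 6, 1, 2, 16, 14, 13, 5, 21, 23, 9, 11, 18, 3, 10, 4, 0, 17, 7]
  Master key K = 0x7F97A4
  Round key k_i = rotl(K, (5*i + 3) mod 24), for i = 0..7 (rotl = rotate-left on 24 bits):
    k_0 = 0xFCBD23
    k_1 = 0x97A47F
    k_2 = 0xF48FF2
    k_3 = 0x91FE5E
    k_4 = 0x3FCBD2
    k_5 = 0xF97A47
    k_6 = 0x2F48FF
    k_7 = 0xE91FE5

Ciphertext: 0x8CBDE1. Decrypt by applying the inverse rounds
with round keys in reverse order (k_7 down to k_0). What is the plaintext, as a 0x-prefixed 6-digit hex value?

s_0 = ciphertext = 0x8CBDE1
s_1 = InvRound(s_0, k_7) = 0x5BA0B2
s_2 = InvRound(s_1, k_6) = 0xBCBEC2
s_3 = InvRound(s_2, k_5) = 0xAA5CB2
s_4 = InvRound(s_3, k_4) = 0x5AEBC4
s_5 = InvRound(s_4, k_3) = 0xEF9B28
s_6 = InvRound(s_5, k_2) = 0xEF5BE1
s_7 = InvRound(s_6, k_1) = 0x7EAE08
s_8 = InvRound(s_7, k_0) = 0x49E524

0x49E524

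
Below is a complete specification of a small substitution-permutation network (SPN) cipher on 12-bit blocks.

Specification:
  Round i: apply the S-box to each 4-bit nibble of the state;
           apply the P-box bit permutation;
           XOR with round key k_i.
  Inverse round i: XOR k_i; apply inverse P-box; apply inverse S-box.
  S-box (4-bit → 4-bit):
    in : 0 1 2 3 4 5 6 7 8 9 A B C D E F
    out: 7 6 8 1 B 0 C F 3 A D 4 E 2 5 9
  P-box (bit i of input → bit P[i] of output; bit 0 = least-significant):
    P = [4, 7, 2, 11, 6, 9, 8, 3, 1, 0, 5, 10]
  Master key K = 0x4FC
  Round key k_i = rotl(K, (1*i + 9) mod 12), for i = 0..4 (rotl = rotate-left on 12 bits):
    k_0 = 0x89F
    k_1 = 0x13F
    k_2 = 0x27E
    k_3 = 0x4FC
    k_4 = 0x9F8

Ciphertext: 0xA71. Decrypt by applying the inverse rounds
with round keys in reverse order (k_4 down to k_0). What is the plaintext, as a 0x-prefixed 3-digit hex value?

s_0 = ciphertext = 0xA71
s_1 = InvRound(s_0, k_4) = 0xDCD
s_2 = InvRound(s_1, k_3) = 0x1BF
s_3 = InvRound(s_2, k_2) = 0xD0D
s_4 = InvRound(s_3, k_1) = 0xA5F
s_5 = InvRound(s_4, k_0) = 0x58D

0x58D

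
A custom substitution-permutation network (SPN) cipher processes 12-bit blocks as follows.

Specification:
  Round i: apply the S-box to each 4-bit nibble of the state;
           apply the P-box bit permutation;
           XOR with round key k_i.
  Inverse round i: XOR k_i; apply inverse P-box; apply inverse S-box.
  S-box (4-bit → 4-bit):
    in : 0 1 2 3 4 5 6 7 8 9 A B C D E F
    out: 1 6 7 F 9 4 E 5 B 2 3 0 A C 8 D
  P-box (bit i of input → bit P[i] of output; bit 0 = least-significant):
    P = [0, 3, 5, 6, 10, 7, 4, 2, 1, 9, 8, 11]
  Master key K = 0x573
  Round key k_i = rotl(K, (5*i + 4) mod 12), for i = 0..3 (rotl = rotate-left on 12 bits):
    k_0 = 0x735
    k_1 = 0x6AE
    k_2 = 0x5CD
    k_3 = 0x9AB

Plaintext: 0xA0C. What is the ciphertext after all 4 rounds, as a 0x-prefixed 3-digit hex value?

s_0 = plaintext = 0xA0C
s_1 = Round(s_0, k_0) = 0x17F
s_2 = Round(s_1, k_1) = 0x1DF
s_3 = Round(s_2, k_2) = 0x6B8
s_4 = Round(s_3, k_3) = 0x2E2

0x2E2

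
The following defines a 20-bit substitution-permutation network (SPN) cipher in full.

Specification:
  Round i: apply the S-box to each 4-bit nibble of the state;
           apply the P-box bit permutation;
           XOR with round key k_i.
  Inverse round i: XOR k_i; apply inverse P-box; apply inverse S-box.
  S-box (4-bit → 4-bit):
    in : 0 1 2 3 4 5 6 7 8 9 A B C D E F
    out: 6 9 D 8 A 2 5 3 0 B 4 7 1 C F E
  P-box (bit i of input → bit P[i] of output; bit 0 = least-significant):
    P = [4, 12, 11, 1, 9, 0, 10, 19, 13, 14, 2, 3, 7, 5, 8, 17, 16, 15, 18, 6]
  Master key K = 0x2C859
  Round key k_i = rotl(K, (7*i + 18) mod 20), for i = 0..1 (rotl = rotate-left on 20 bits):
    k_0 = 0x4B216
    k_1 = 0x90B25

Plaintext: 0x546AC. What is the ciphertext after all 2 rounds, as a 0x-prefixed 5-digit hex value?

s_0 = plaintext = 0x546AC
s_1 = Round(s_0, k_0) = 0x61622
s_2 = Round(s_1, k_1) = 0x625B3

0x625B3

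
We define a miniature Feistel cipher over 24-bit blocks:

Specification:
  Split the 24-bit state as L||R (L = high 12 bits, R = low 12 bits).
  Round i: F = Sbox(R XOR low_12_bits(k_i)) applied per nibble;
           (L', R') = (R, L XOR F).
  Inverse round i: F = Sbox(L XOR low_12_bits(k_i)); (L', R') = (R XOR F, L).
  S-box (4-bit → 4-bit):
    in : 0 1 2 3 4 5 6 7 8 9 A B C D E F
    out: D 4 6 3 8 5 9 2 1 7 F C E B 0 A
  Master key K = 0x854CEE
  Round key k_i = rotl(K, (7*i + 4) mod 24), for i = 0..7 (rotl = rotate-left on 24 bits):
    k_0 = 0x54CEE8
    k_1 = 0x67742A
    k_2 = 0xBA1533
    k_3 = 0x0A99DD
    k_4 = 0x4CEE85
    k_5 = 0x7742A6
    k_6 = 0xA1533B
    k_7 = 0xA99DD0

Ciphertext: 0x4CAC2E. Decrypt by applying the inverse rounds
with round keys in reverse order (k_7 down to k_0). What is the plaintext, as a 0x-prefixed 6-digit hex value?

0x7872F6

s_0 = ciphertext = 0x4CAC2E
s_1 = InvRound(s_0, k_7) = 0xB614CA
s_2 = InvRound(s_1, k_6) = 0x595B61
s_3 = InvRound(s_2, k_5) = 0x952595
s_4 = InvRound(s_3, k_4) = 0x727952
s_5 = InvRound(s_4, k_3) = 0x9FD727
s_6 = InvRound(s_5, k_2) = 0x9C79FD
s_7 = InvRound(s_6, k_1) = 0x2F69C7
s_8 = InvRound(s_7, k_0) = 0x7872F6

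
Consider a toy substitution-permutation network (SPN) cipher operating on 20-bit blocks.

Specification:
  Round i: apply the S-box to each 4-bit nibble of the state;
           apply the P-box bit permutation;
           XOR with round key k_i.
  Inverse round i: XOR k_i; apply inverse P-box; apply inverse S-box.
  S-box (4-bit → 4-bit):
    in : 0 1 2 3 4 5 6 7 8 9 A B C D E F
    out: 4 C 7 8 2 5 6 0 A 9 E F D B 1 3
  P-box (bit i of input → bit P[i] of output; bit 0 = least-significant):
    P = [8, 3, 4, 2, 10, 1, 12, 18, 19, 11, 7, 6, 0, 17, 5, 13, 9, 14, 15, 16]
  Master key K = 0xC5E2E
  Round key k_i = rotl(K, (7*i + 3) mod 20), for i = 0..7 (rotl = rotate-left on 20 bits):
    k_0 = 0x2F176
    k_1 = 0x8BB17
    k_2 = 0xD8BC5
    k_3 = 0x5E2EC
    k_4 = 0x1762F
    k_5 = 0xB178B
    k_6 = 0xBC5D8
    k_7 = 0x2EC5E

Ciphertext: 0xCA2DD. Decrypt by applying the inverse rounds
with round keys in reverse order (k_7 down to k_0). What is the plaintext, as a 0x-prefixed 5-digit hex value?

s_0 = ciphertext = 0xCA2DD
s_1 = InvRound(s_0, k_7) = 0xFF2D7
s_2 = InvRound(s_1, k_6) = 0xE97BD
s_3 = InvRound(s_2, k_5) = 0x10781
s_4 = InvRound(s_3, k_4) = 0x4106D
s_5 = InvRound(s_4, k_3) = 0xB9007
s_6 = InvRound(s_5, k_2) = 0xE4AAE
s_7 = InvRound(s_6, k_1) = 0x6B012
s_8 = InvRound(s_7, k_0) = 0x40339

0x40339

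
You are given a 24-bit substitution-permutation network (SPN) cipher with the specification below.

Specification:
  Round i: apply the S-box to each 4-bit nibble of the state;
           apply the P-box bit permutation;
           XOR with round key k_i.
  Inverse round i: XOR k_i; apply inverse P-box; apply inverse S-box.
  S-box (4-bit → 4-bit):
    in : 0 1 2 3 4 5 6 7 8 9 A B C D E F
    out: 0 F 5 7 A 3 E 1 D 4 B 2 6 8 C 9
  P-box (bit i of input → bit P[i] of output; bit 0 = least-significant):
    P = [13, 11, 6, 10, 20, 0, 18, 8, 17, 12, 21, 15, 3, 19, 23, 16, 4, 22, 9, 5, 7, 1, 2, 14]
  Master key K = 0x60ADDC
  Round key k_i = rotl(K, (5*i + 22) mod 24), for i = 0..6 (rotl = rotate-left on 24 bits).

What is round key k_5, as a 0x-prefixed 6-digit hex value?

K = 0x60ADDC
k_0 = rotl(K, (5*0+22) mod 24) = rotl(K, 22) = 0x182B77
k_1 = rotl(K, (5*1+22) mod 24) = rotl(K, 3) = 0x056EE3
k_2 = rotl(K, (5*2+22) mod 24) = rotl(K, 8) = 0xADDC60
k_3 = rotl(K, (5*3+22) mod 24) = rotl(K, 13) = 0xBB8C15
k_4 = rotl(K, (5*4+22) mod 24) = rotl(K, 18) = 0x7182B7
k_5 = rotl(K, (5*5+22) mod 24) = rotl(K, 23) = 0x3056EE

0x3056EE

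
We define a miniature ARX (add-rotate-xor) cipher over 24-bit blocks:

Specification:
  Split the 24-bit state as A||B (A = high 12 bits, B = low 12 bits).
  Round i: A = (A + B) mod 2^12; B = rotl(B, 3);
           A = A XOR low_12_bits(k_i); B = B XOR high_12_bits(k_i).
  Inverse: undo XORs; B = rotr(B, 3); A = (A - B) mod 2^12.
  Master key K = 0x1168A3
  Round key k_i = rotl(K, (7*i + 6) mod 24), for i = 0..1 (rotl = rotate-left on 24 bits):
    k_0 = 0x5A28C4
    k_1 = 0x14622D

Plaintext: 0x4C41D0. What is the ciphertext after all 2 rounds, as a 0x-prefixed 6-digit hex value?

0xB5F853

s_0 = plaintext = 0x4C41D0
s_1 = Round(s_0, k_0) = 0xE50B22
s_2 = Round(s_1, k_1) = 0xB5F853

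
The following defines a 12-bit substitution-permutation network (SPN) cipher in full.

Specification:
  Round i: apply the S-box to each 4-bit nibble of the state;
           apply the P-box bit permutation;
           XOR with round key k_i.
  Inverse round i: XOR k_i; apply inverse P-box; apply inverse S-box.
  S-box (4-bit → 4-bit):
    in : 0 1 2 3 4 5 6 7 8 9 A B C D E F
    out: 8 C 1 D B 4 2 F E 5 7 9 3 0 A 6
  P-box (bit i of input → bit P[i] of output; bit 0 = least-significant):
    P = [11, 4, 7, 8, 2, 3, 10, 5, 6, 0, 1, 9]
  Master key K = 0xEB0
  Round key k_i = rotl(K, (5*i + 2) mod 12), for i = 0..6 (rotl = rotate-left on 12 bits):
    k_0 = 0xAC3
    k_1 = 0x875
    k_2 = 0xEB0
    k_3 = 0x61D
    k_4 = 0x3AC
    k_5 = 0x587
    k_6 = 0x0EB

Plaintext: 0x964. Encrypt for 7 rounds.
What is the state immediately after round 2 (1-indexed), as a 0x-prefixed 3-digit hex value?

s_0 = plaintext = 0x964
s_1 = Round(s_0, k_0) = 0x399
s_2 = Round(s_1, k_1) = 0x6B3
s_3 = Round(s_2, k_2) = 0x715
s_4 = Round(s_3, k_3) = 0x0FE
s_5 = Round(s_4, k_4) = 0x4B4
s_6 = Round(s_5, k_5) = 0xEF2
s_7 = Round(s_6, k_6) = 0xEE2

0x6B3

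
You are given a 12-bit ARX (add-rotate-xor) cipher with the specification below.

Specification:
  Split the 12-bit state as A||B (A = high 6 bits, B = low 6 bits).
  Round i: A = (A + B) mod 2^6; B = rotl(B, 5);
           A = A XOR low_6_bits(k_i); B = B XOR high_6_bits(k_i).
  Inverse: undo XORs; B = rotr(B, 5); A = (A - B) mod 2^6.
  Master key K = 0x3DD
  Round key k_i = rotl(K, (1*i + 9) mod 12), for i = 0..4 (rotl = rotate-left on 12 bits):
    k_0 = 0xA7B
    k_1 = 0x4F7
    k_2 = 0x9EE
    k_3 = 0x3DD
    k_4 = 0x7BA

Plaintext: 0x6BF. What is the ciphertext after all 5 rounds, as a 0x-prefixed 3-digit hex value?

0x643

s_0 = plaintext = 0x6BF
s_1 = Round(s_0, k_0) = 0x896
s_2 = Round(s_1, k_1) = 0x3D8
s_3 = Round(s_2, k_2) = 0x26B
s_4 = Round(s_3, k_3) = 0xA7A
s_5 = Round(s_4, k_4) = 0x643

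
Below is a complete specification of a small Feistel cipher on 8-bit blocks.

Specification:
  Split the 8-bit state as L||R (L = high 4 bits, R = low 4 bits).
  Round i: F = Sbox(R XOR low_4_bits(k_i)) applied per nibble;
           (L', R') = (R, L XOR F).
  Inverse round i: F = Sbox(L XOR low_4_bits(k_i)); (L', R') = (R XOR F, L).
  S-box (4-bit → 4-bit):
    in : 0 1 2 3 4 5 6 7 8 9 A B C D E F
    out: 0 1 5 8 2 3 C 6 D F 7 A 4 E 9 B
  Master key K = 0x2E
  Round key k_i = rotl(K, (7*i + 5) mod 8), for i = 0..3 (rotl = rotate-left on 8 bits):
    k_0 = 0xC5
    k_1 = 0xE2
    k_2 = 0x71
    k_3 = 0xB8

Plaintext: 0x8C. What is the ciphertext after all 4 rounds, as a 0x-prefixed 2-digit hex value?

s_0 = plaintext = 0x8C
s_1 = Round(s_0, k_0) = 0xC7
s_2 = Round(s_1, k_1) = 0x7F
s_3 = Round(s_2, k_2) = 0xFE
s_4 = Round(s_3, k_3) = 0xE3

0xE3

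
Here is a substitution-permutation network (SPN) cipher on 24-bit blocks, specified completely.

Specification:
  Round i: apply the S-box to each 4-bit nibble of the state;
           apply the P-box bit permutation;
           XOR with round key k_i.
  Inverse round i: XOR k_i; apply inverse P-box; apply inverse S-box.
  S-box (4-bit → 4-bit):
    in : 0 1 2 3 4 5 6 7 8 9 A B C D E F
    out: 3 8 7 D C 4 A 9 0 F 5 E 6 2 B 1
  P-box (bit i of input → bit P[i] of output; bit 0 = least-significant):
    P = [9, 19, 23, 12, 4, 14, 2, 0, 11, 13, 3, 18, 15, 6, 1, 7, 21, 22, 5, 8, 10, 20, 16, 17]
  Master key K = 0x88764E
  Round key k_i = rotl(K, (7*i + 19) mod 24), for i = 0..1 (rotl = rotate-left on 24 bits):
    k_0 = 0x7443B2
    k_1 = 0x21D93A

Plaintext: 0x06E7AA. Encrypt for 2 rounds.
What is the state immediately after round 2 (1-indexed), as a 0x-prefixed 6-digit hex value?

0x48AD71

s_0 = plaintext = 0x06E7AA
s_1 = Round(s_0, k_0) = 0xA0CC66
s_2 = Round(s_1, k_1) = 0x48AD71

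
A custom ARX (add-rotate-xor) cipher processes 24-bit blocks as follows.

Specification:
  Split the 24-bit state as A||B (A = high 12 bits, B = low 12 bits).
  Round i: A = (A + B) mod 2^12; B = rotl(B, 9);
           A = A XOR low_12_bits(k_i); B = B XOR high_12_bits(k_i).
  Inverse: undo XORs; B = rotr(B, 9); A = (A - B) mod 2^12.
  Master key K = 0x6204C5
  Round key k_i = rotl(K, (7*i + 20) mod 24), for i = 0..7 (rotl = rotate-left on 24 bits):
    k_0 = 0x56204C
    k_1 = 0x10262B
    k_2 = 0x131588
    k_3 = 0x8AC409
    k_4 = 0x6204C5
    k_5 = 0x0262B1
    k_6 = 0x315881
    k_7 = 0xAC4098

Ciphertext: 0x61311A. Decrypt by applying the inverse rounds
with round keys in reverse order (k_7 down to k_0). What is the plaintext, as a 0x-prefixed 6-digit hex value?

0x548823

s_0 = ciphertext = 0x61311A
s_1 = InvRound(s_0, k_7) = 0x796EF5
s_2 = InvRound(s_1, k_6) = 0x011F06
s_3 = InvRound(s_2, k_5) = 0x999907
s_4 = InvRound(s_3, k_4) = 0x41D93F
s_5 = InvRound(s_4, k_3) = 0x37CC98
s_6 = InvRound(s_5, k_2) = 0x9A6D4E
s_7 = InvRound(s_6, k_1) = 0xD27266
s_8 = InvRound(s_7, k_0) = 0x548823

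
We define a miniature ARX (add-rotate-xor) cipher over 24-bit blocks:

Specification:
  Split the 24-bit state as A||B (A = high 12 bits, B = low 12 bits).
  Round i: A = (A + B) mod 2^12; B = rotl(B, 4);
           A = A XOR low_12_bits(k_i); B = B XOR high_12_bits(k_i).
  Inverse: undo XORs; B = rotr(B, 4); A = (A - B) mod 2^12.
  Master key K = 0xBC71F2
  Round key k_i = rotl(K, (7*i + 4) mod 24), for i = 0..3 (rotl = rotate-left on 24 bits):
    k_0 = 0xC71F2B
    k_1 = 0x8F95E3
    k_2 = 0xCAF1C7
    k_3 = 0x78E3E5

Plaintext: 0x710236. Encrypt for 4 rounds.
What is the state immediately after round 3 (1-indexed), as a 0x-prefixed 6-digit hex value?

0xBEE0C6

s_0 = plaintext = 0x710236
s_1 = Round(s_0, k_0) = 0x66DF13
s_2 = Round(s_1, k_1) = 0x0639C6
s_3 = Round(s_2, k_2) = 0xBEE0C6
s_4 = Round(s_3, k_3) = 0xF51BEE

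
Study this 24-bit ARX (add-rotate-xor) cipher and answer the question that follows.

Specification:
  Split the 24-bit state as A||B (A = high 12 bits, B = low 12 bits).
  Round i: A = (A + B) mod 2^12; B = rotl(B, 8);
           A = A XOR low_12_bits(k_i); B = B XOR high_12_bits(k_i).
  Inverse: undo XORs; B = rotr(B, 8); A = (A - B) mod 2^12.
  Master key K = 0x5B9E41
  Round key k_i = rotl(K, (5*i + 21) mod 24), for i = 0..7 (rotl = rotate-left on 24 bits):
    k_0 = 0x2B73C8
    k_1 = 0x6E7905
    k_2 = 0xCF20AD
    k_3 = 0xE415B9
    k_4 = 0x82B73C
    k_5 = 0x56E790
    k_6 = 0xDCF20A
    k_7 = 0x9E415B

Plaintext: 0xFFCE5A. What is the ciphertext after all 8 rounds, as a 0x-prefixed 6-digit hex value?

0xF9225C

s_0 = plaintext = 0xFFCE5A
s_1 = Round(s_0, k_0) = 0xD9E852
s_2 = Round(s_1, k_1) = 0xCF5462
s_3 = Round(s_2, k_2) = 0x1FAEB4
s_4 = Round(s_3, k_3) = 0x517AAA
s_5 = Round(s_4, k_4) = 0x8FD281
s_6 = Round(s_5, k_5) = 0xCEE446
s_7 = Round(s_6, k_6) = 0x33EB8B
s_8 = Round(s_7, k_7) = 0xF9225C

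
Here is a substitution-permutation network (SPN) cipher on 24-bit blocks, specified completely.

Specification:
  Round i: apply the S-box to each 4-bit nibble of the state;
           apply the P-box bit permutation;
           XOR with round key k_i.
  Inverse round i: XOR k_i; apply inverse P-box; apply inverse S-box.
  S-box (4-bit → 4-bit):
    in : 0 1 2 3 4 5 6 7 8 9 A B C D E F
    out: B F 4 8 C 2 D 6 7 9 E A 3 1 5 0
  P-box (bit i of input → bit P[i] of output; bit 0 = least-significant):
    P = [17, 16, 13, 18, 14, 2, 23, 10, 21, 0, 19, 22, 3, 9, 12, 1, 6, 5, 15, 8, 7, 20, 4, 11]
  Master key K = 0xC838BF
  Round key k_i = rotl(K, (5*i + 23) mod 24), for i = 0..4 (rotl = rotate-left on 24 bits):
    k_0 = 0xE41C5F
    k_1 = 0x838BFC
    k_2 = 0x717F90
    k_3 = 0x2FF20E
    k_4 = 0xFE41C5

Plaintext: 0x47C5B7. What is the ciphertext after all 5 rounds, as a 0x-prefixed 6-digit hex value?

s_0 = plaintext = 0x47C5B7
s_1 = Round(s_0, k_0) = 0xE5B262
s_2 = Round(s_1, k_1) = 0x0BED4E
s_3 = Round(s_2, k_2) = 0xC34238
s_4 = Round(s_3, k_3) = 0x34C78C
s_5 = Round(s_4, k_4) = 0x758AC8

0x758AC8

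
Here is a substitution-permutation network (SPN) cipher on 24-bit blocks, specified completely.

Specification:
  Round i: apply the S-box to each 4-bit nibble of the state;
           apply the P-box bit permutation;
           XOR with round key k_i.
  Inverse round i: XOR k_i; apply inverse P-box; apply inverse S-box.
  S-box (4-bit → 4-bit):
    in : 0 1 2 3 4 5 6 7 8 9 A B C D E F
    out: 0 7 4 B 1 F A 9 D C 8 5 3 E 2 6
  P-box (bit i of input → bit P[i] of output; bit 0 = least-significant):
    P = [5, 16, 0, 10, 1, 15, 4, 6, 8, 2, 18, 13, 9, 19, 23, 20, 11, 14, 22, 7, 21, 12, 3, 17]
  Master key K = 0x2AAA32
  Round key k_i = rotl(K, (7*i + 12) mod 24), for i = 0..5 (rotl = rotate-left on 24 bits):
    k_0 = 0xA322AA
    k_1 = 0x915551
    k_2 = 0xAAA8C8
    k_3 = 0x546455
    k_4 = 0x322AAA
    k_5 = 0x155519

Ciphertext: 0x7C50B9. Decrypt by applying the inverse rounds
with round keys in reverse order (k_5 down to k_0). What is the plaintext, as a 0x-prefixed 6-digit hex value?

s_0 = ciphertext = 0x7C50B9
s_1 = InvRound(s_0, k_5) = 0x49E403
s_2 = InvRound(s_1, k_4) = 0x8530E5
s_3 = InvRound(s_2, k_3) = 0xED9023
s_4 = InvRound(s_3, k_2) = 0xD80971
s_5 = InvRound(s_4, k_1) = 0xE1E003
s_6 = InvRound(s_5, k_0) = 0x9D40EB

0x9D40EB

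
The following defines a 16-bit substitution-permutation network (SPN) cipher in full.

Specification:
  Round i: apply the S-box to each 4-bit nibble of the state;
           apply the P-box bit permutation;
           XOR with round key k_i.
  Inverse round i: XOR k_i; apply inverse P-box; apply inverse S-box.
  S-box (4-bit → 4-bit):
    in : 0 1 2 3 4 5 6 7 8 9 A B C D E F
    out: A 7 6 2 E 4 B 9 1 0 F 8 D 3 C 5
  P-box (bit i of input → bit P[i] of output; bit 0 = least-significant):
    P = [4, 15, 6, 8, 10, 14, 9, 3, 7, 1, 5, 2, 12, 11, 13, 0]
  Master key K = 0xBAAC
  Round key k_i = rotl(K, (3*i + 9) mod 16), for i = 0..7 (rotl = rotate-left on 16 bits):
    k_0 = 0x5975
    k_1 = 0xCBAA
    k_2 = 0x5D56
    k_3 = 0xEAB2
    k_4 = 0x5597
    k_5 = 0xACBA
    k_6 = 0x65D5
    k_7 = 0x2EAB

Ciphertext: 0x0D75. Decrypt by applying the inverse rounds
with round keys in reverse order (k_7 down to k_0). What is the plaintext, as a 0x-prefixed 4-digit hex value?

0x9028

s_0 = ciphertext = 0x0D75
s_1 = InvRound(s_0, k_7) = 0x56EC
s_2 = InvRound(s_1, k_6) = 0xC5E7
s_3 = InvRound(s_2, k_5) = 0x4B0C
s_4 = InvRound(s_3, k_4) = 0x6DC8
s_5 = InvRound(s_4, k_3) = 0x92CA
s_6 = InvRound(s_5, k_2) = 0x37A6
s_7 = InvRound(s_6, k_1) = 0x1B63
s_8 = InvRound(s_7, k_0) = 0x9028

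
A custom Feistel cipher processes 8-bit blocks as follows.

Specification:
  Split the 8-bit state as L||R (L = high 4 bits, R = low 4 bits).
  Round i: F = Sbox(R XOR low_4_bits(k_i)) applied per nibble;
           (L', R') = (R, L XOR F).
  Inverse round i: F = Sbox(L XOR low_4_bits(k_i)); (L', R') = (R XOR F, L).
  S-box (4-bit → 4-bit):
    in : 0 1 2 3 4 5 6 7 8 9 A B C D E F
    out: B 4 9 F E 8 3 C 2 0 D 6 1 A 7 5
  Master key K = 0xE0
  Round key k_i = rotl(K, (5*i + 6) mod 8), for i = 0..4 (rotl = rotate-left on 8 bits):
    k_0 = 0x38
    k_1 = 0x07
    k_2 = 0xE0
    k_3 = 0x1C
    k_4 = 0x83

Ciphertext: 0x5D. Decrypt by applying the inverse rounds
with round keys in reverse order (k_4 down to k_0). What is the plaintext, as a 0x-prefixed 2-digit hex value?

s_0 = ciphertext = 0x5D
s_1 = InvRound(s_0, k_4) = 0xE5
s_2 = InvRound(s_1, k_3) = 0xCE
s_3 = InvRound(s_2, k_2) = 0xFC
s_4 = InvRound(s_3, k_1) = 0xEF
s_5 = InvRound(s_4, k_0) = 0xCE

0xCE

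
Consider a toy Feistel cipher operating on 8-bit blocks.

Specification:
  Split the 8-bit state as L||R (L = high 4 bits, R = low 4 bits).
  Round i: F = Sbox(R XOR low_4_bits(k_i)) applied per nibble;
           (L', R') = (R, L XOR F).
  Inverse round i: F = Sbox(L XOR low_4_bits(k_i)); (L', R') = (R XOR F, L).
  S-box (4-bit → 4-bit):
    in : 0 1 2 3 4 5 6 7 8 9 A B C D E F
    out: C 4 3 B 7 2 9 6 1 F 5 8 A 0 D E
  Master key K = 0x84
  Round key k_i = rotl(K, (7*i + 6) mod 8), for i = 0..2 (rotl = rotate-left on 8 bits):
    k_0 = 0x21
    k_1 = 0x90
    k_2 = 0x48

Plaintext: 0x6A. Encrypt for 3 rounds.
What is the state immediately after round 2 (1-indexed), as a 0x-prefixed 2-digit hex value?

s_0 = plaintext = 0x6A
s_1 = Round(s_0, k_0) = 0xAE
s_2 = Round(s_1, k_1) = 0xE7
s_3 = Round(s_2, k_2) = 0x70

0xE7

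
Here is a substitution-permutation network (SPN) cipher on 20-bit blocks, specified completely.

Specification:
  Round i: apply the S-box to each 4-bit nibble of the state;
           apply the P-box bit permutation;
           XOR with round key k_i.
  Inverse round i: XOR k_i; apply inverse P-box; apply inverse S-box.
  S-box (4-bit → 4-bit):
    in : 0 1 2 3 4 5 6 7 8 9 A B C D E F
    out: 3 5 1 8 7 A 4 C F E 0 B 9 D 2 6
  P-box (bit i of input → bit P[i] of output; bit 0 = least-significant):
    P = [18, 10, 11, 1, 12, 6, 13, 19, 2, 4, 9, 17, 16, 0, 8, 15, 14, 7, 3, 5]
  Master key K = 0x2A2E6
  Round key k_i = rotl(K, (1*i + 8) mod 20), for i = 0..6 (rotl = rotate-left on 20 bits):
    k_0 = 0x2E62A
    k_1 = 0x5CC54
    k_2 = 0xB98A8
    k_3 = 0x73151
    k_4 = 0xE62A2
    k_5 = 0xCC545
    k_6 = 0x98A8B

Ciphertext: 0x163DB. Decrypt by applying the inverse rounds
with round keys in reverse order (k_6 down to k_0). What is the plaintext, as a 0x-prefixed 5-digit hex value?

s_0 = ciphertext = 0x163DB
s_1 = InvRound(s_0, k_6) = 0x27E96
s_2 = InvRound(s_1, k_5) = 0xE998D
s_3 = InvRound(s_2, k_4) = 0xD9117
s_4 = InvRound(s_3, k_3) = 0xA3C93
s_5 = InvRound(s_4, k_2) = 0x7BE65
s_6 = InvRound(s_5, k_1) = 0xCE91A
s_7 = InvRound(s_6, k_0) = 0x36934

0x36934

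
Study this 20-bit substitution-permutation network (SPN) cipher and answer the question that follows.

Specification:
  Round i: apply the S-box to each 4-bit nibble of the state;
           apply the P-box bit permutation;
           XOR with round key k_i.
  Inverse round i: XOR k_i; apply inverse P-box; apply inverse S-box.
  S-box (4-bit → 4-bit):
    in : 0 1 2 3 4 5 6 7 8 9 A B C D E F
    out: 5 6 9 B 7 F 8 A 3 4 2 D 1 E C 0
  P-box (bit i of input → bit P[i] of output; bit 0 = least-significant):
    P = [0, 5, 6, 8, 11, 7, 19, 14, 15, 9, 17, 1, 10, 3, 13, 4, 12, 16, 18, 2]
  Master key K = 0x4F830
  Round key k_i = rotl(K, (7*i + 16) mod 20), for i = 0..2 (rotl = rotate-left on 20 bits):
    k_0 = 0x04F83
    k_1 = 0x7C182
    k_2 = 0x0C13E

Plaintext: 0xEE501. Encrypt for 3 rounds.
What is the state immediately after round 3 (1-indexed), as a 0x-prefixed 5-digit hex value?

0x5404D

s_0 = plaintext = 0xEE501
s_1 = Round(s_0, k_0) = 0xEE5F5
s_2 = Round(s_1, k_1) = 0x162F5
s_3 = Round(s_2, k_2) = 0x5404D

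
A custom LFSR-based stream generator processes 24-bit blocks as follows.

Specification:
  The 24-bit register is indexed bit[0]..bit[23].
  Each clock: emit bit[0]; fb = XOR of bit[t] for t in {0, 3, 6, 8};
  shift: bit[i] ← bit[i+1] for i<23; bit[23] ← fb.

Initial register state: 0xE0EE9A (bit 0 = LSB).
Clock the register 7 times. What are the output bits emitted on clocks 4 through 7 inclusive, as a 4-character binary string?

reg_0 = 0xE0EE9A
clock 1: out=0, reg = 0xF0774D
clock 2: out=1, reg = 0x783BA6
clock 3: out=0, reg = 0xBC1DD3
clock 4: out=1, reg = 0xDE0EE9
clock 5: out=1, reg = 0xEF0774
clock 6: out=0, reg = 0x7783BA
clock 7: out=0, reg = 0x3BC1DD

1100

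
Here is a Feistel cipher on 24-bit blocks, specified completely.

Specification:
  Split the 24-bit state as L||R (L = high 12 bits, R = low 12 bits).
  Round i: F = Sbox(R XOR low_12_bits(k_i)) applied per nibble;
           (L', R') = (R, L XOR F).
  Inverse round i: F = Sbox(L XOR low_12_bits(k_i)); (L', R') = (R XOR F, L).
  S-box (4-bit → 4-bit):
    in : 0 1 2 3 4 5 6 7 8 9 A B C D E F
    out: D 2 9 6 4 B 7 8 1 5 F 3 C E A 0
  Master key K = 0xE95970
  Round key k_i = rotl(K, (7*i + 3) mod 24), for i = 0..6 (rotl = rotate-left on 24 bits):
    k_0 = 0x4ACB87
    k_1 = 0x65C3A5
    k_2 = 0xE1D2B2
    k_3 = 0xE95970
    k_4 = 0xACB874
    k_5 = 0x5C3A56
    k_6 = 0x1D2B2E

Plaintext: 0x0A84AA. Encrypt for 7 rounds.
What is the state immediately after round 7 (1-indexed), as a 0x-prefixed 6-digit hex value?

s_0 = plaintext = 0x0A84AA
s_1 = Round(s_0, k_0) = 0x4AA036
s_2 = Round(s_1, k_1) = 0x0362FC
s_3 = Round(s_2, k_2) = 0x2FCD7C
s_4 = Round(s_3, k_3) = 0xD7C620
s_5 = Round(s_4, k_4) = 0x6207C8
s_6 = Round(s_5, k_5) = 0x7C887A
s_7 = Round(s_6, k_6) = 0x87A17C

0x87A17C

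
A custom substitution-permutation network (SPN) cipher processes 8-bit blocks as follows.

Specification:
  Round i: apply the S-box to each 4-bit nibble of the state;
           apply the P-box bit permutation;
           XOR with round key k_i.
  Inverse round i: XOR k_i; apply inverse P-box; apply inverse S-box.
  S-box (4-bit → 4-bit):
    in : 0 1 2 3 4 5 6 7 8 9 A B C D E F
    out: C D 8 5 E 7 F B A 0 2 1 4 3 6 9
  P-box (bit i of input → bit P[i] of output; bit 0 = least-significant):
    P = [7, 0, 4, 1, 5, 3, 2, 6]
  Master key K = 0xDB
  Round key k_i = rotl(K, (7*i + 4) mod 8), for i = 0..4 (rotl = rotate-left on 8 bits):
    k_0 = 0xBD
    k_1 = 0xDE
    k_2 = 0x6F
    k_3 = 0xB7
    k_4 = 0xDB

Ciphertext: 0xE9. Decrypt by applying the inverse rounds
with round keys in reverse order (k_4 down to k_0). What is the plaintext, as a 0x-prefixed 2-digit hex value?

s_0 = ciphertext = 0xE9
s_1 = InvRound(s_0, k_4) = 0xB0
s_2 = InvRound(s_1, k_3) = 0xC8
s_3 = InvRound(s_2, k_2) = 0x37
s_4 = InvRound(s_3, k_1) = 0x7D
s_5 = InvRound(s_4, k_0) = 0x2B

0x2B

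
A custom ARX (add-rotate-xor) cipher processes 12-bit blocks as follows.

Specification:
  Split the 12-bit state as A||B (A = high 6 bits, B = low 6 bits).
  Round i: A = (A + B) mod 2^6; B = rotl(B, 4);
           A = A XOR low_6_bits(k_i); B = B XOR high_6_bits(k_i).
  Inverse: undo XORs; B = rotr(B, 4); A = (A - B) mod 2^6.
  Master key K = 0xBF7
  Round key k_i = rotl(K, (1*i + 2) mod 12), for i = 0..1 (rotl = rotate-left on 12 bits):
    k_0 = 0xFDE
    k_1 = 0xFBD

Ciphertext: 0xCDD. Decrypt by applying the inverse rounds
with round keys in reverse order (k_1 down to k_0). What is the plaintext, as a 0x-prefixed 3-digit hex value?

0x5C7

s_0 = ciphertext = 0xCDD
s_1 = InvRound(s_0, k_1) = 0x00E
s_2 = InvRound(s_1, k_0) = 0x5C7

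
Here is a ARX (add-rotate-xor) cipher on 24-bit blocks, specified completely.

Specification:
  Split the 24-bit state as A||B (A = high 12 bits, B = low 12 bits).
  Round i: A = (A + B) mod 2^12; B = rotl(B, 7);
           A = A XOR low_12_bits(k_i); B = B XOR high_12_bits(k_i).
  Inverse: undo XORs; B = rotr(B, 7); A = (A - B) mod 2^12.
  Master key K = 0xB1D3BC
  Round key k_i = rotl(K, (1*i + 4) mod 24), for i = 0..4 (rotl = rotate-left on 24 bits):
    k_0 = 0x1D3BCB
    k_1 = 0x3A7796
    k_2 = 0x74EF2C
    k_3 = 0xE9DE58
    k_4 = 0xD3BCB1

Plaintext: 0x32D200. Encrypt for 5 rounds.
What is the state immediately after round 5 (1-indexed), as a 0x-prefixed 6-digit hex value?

0x9CFCB3

s_0 = plaintext = 0x32D200
s_1 = Round(s_0, k_0) = 0xEE61C3
s_2 = Round(s_1, k_1) = 0x73F229
s_3 = Round(s_2, k_2) = 0x6443DF
s_4 = Round(s_3, k_3) = 0x47B103
s_5 = Round(s_4, k_4) = 0x9CFCB3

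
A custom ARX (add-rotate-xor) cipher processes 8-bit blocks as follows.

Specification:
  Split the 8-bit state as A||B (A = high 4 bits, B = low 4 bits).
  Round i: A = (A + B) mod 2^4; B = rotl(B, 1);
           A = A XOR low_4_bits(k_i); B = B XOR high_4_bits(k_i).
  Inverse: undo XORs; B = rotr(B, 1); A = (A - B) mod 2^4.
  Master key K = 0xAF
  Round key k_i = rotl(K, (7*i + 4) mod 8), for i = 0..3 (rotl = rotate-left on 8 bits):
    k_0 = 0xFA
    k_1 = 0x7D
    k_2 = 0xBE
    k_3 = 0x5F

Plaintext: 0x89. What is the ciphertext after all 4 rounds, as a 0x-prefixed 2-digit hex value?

0x39

s_0 = plaintext = 0x89
s_1 = Round(s_0, k_0) = 0xBC
s_2 = Round(s_1, k_1) = 0xAE
s_3 = Round(s_2, k_2) = 0x66
s_4 = Round(s_3, k_3) = 0x39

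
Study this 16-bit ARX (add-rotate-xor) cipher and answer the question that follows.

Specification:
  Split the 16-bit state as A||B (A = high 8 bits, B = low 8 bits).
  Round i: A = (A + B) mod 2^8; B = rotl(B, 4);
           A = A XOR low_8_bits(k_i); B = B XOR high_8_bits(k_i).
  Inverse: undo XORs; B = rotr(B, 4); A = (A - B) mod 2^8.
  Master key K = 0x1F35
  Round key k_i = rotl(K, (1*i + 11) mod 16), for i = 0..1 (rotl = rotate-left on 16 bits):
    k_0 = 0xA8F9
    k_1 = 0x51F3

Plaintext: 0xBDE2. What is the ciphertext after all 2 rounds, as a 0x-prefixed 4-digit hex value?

s_0 = plaintext = 0xBDE2
s_1 = Round(s_0, k_0) = 0x6686
s_2 = Round(s_1, k_1) = 0x1F39

0x1F39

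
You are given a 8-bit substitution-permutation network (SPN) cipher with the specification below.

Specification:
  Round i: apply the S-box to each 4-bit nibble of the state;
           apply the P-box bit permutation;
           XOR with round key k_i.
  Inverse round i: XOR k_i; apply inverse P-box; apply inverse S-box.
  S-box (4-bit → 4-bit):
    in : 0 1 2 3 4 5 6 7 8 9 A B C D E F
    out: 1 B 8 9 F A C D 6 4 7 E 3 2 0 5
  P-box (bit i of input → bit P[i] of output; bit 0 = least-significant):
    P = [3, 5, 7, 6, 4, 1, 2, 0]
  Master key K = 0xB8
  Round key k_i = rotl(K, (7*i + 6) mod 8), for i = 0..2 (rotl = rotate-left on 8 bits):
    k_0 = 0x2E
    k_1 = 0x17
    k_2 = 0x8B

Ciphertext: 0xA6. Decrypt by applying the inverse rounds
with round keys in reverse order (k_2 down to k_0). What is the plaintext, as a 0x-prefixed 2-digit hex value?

0x4C

s_0 = ciphertext = 0xA6
s_1 = InvRound(s_0, k_2) = 0x6C
s_2 = InvRound(s_1, k_1) = 0x11
s_3 = InvRound(s_2, k_0) = 0x4C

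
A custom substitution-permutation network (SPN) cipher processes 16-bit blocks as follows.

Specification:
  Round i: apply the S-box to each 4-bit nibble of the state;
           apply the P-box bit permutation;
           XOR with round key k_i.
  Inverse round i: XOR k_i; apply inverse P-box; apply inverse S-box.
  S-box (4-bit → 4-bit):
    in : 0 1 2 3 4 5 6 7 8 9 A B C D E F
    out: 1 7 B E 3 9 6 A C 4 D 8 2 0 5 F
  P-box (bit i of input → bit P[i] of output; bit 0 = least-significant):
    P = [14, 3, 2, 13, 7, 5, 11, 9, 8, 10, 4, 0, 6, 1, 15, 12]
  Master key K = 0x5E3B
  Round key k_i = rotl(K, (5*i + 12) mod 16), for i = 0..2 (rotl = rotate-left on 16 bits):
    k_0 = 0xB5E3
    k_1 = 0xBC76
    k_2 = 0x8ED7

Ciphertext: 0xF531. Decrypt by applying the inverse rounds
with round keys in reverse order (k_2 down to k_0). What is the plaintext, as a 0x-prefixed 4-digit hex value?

s_0 = ciphertext = 0xF531
s_1 = InvRound(s_0, k_2) = 0x20FA
s_2 = InvRound(s_1, k_1) = 0x8CE6
s_3 = InvRound(s_2, k_0) = 0xB598

0xB598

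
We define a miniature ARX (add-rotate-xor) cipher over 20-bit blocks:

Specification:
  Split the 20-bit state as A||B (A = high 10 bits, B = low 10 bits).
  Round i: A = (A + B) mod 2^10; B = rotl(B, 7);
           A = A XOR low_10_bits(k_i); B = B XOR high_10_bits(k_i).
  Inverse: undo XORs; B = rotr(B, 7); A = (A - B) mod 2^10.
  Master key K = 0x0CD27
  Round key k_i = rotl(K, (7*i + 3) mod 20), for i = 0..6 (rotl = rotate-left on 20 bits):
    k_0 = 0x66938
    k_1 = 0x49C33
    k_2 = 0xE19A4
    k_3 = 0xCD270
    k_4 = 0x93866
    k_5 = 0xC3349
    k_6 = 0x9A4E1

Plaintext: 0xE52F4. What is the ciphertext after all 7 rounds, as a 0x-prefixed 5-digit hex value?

0x8C393

s_0 = plaintext = 0xE52F4
s_1 = Round(s_0, k_0) = 0xEC3C4
s_2 = Round(s_1, k_1) = 0xD1F5F
s_3 = Round(s_2, k_2) = 0xC086D
s_4 = Round(s_3, k_3) = 0x47DB9
s_5 = Round(s_4, k_4) = 0xAFAF9
s_6 = Round(s_5, k_5) = 0xBFBD3
s_7 = Round(s_6, k_6) = 0x8C393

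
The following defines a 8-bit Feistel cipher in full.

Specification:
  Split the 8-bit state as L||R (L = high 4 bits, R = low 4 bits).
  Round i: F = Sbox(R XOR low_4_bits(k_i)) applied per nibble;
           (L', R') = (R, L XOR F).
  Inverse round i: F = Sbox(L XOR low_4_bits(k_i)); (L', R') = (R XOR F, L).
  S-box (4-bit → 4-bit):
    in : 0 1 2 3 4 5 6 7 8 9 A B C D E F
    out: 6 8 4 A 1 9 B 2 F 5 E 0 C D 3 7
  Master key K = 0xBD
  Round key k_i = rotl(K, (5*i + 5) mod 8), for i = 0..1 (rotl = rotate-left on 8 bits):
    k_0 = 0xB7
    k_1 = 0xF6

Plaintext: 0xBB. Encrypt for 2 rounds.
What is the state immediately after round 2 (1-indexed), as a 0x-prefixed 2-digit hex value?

0x73

s_0 = plaintext = 0xBB
s_1 = Round(s_0, k_0) = 0xB7
s_2 = Round(s_1, k_1) = 0x73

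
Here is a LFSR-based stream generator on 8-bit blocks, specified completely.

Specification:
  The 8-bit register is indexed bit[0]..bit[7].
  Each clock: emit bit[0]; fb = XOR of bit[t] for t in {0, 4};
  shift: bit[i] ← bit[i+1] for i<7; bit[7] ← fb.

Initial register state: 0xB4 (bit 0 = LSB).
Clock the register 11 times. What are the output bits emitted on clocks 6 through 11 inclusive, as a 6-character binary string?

101111

reg_0 = 0xB4
clock 1: out=0, reg = 0xDA
clock 2: out=0, reg = 0xED
clock 3: out=1, reg = 0xF6
clock 4: out=0, reg = 0xFB
clock 5: out=1, reg = 0x7D
clock 6: out=1, reg = 0x3E
clock 7: out=0, reg = 0x9F
clock 8: out=1, reg = 0x4F
clock 9: out=1, reg = 0xA7
clock 10: out=1, reg = 0xD3
clock 11: out=1, reg = 0x69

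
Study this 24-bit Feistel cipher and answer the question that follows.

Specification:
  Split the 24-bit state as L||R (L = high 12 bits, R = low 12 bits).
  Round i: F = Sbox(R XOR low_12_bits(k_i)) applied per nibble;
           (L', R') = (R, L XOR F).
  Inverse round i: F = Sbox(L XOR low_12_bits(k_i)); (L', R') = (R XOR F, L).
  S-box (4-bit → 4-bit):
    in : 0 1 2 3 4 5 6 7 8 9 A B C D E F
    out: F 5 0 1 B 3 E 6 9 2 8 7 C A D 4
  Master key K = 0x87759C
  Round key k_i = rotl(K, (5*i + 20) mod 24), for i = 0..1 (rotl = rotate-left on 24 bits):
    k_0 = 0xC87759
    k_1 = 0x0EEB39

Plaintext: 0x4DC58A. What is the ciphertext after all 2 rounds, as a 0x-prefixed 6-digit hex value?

0x47D131

s_0 = plaintext = 0x4DC58A
s_1 = Round(s_0, k_0) = 0x58A47D
s_2 = Round(s_1, k_1) = 0x47D131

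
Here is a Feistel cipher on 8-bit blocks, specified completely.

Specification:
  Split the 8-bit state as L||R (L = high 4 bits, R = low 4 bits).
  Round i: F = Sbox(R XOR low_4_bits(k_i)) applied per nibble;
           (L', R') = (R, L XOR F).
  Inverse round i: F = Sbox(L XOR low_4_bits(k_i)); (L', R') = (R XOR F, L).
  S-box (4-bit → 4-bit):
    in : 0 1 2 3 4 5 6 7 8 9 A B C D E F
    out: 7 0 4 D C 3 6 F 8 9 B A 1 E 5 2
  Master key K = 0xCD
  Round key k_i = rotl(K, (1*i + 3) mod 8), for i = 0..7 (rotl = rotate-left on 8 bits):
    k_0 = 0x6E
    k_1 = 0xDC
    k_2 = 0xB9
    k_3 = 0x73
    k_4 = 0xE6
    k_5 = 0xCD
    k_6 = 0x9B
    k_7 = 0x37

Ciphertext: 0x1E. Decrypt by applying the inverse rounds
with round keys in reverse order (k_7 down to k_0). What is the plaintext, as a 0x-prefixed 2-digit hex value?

s_0 = ciphertext = 0x1E
s_1 = InvRound(s_0, k_7) = 0x81
s_2 = InvRound(s_1, k_6) = 0xC8
s_3 = InvRound(s_2, k_5) = 0x8C
s_4 = InvRound(s_3, k_4) = 0x98
s_5 = InvRound(s_4, k_3) = 0x39
s_6 = InvRound(s_5, k_2) = 0x23
s_7 = InvRound(s_6, k_1) = 0x62
s_8 = InvRound(s_7, k_0) = 0xA6

0xA6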